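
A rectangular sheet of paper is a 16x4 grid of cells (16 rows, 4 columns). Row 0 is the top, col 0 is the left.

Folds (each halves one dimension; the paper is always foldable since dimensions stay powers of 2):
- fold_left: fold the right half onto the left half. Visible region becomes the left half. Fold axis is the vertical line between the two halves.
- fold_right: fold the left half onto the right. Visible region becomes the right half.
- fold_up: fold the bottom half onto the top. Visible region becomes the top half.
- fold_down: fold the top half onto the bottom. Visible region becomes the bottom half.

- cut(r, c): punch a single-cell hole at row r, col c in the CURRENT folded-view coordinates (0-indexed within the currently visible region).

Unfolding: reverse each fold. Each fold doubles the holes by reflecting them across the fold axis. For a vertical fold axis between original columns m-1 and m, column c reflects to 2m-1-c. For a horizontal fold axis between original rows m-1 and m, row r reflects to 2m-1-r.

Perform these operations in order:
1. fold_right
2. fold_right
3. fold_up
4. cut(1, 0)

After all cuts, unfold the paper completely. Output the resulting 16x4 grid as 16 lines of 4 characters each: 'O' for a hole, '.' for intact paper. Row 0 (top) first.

Answer: ....
OOOO
....
....
....
....
....
....
....
....
....
....
....
....
OOOO
....

Derivation:
Op 1 fold_right: fold axis v@2; visible region now rows[0,16) x cols[2,4) = 16x2
Op 2 fold_right: fold axis v@3; visible region now rows[0,16) x cols[3,4) = 16x1
Op 3 fold_up: fold axis h@8; visible region now rows[0,8) x cols[3,4) = 8x1
Op 4 cut(1, 0): punch at orig (1,3); cuts so far [(1, 3)]; region rows[0,8) x cols[3,4) = 8x1
Unfold 1 (reflect across h@8): 2 holes -> [(1, 3), (14, 3)]
Unfold 2 (reflect across v@3): 4 holes -> [(1, 2), (1, 3), (14, 2), (14, 3)]
Unfold 3 (reflect across v@2): 8 holes -> [(1, 0), (1, 1), (1, 2), (1, 3), (14, 0), (14, 1), (14, 2), (14, 3)]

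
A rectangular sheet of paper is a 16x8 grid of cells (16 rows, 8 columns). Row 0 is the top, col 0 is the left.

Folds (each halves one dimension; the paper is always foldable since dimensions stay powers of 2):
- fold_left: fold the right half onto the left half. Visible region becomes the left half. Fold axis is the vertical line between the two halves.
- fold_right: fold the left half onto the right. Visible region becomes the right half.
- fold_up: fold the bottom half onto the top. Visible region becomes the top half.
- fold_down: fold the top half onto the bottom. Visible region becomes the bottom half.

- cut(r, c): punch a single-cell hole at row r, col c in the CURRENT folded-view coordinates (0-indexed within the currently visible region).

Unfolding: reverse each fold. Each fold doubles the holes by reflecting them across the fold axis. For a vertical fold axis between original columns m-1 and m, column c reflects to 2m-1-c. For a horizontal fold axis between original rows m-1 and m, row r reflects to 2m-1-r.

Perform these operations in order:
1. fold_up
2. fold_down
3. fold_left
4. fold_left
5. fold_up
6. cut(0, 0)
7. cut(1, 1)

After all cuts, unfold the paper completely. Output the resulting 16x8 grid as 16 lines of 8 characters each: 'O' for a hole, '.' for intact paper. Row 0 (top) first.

Op 1 fold_up: fold axis h@8; visible region now rows[0,8) x cols[0,8) = 8x8
Op 2 fold_down: fold axis h@4; visible region now rows[4,8) x cols[0,8) = 4x8
Op 3 fold_left: fold axis v@4; visible region now rows[4,8) x cols[0,4) = 4x4
Op 4 fold_left: fold axis v@2; visible region now rows[4,8) x cols[0,2) = 4x2
Op 5 fold_up: fold axis h@6; visible region now rows[4,6) x cols[0,2) = 2x2
Op 6 cut(0, 0): punch at orig (4,0); cuts so far [(4, 0)]; region rows[4,6) x cols[0,2) = 2x2
Op 7 cut(1, 1): punch at orig (5,1); cuts so far [(4, 0), (5, 1)]; region rows[4,6) x cols[0,2) = 2x2
Unfold 1 (reflect across h@6): 4 holes -> [(4, 0), (5, 1), (6, 1), (7, 0)]
Unfold 2 (reflect across v@2): 8 holes -> [(4, 0), (4, 3), (5, 1), (5, 2), (6, 1), (6, 2), (7, 0), (7, 3)]
Unfold 3 (reflect across v@4): 16 holes -> [(4, 0), (4, 3), (4, 4), (4, 7), (5, 1), (5, 2), (5, 5), (5, 6), (6, 1), (6, 2), (6, 5), (6, 6), (7, 0), (7, 3), (7, 4), (7, 7)]
Unfold 4 (reflect across h@4): 32 holes -> [(0, 0), (0, 3), (0, 4), (0, 7), (1, 1), (1, 2), (1, 5), (1, 6), (2, 1), (2, 2), (2, 5), (2, 6), (3, 0), (3, 3), (3, 4), (3, 7), (4, 0), (4, 3), (4, 4), (4, 7), (5, 1), (5, 2), (5, 5), (5, 6), (6, 1), (6, 2), (6, 5), (6, 6), (7, 0), (7, 3), (7, 4), (7, 7)]
Unfold 5 (reflect across h@8): 64 holes -> [(0, 0), (0, 3), (0, 4), (0, 7), (1, 1), (1, 2), (1, 5), (1, 6), (2, 1), (2, 2), (2, 5), (2, 6), (3, 0), (3, 3), (3, 4), (3, 7), (4, 0), (4, 3), (4, 4), (4, 7), (5, 1), (5, 2), (5, 5), (5, 6), (6, 1), (6, 2), (6, 5), (6, 6), (7, 0), (7, 3), (7, 4), (7, 7), (8, 0), (8, 3), (8, 4), (8, 7), (9, 1), (9, 2), (9, 5), (9, 6), (10, 1), (10, 2), (10, 5), (10, 6), (11, 0), (11, 3), (11, 4), (11, 7), (12, 0), (12, 3), (12, 4), (12, 7), (13, 1), (13, 2), (13, 5), (13, 6), (14, 1), (14, 2), (14, 5), (14, 6), (15, 0), (15, 3), (15, 4), (15, 7)]

Answer: O..OO..O
.OO..OO.
.OO..OO.
O..OO..O
O..OO..O
.OO..OO.
.OO..OO.
O..OO..O
O..OO..O
.OO..OO.
.OO..OO.
O..OO..O
O..OO..O
.OO..OO.
.OO..OO.
O..OO..O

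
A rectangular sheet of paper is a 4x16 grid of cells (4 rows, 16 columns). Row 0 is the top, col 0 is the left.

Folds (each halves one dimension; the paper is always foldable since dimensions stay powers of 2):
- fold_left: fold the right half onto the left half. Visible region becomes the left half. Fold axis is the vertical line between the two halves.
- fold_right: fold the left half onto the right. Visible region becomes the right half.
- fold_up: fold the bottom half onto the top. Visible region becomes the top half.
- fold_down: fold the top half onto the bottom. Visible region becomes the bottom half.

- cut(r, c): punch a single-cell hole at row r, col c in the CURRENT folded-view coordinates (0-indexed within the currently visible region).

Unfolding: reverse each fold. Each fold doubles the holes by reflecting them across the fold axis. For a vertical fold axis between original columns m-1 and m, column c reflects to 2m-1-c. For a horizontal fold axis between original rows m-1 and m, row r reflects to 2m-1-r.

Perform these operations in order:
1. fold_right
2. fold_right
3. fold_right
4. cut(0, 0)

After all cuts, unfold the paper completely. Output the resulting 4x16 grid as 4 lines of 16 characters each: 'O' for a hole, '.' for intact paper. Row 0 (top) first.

Answer: .OO..OO..OO..OO.
................
................
................

Derivation:
Op 1 fold_right: fold axis v@8; visible region now rows[0,4) x cols[8,16) = 4x8
Op 2 fold_right: fold axis v@12; visible region now rows[0,4) x cols[12,16) = 4x4
Op 3 fold_right: fold axis v@14; visible region now rows[0,4) x cols[14,16) = 4x2
Op 4 cut(0, 0): punch at orig (0,14); cuts so far [(0, 14)]; region rows[0,4) x cols[14,16) = 4x2
Unfold 1 (reflect across v@14): 2 holes -> [(0, 13), (0, 14)]
Unfold 2 (reflect across v@12): 4 holes -> [(0, 9), (0, 10), (0, 13), (0, 14)]
Unfold 3 (reflect across v@8): 8 holes -> [(0, 1), (0, 2), (0, 5), (0, 6), (0, 9), (0, 10), (0, 13), (0, 14)]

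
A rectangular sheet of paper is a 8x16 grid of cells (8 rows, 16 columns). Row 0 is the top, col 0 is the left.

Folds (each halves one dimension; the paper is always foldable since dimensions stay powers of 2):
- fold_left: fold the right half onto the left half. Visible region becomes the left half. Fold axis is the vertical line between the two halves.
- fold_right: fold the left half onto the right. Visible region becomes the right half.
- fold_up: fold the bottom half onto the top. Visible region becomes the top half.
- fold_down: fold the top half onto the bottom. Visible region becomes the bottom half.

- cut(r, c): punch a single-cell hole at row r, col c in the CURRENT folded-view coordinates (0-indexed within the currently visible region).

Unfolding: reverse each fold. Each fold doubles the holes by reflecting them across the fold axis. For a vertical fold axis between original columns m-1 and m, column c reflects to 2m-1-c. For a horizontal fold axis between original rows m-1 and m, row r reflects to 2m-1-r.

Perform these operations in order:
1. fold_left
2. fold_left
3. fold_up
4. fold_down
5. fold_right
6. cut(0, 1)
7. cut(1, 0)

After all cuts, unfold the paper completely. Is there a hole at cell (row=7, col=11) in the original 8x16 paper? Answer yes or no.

Op 1 fold_left: fold axis v@8; visible region now rows[0,8) x cols[0,8) = 8x8
Op 2 fold_left: fold axis v@4; visible region now rows[0,8) x cols[0,4) = 8x4
Op 3 fold_up: fold axis h@4; visible region now rows[0,4) x cols[0,4) = 4x4
Op 4 fold_down: fold axis h@2; visible region now rows[2,4) x cols[0,4) = 2x4
Op 5 fold_right: fold axis v@2; visible region now rows[2,4) x cols[2,4) = 2x2
Op 6 cut(0, 1): punch at orig (2,3); cuts so far [(2, 3)]; region rows[2,4) x cols[2,4) = 2x2
Op 7 cut(1, 0): punch at orig (3,2); cuts so far [(2, 3), (3, 2)]; region rows[2,4) x cols[2,4) = 2x2
Unfold 1 (reflect across v@2): 4 holes -> [(2, 0), (2, 3), (3, 1), (3, 2)]
Unfold 2 (reflect across h@2): 8 holes -> [(0, 1), (0, 2), (1, 0), (1, 3), (2, 0), (2, 3), (3, 1), (3, 2)]
Unfold 3 (reflect across h@4): 16 holes -> [(0, 1), (0, 2), (1, 0), (1, 3), (2, 0), (2, 3), (3, 1), (3, 2), (4, 1), (4, 2), (5, 0), (5, 3), (6, 0), (6, 3), (7, 1), (7, 2)]
Unfold 4 (reflect across v@4): 32 holes -> [(0, 1), (0, 2), (0, 5), (0, 6), (1, 0), (1, 3), (1, 4), (1, 7), (2, 0), (2, 3), (2, 4), (2, 7), (3, 1), (3, 2), (3, 5), (3, 6), (4, 1), (4, 2), (4, 5), (4, 6), (5, 0), (5, 3), (5, 4), (5, 7), (6, 0), (6, 3), (6, 4), (6, 7), (7, 1), (7, 2), (7, 5), (7, 6)]
Unfold 5 (reflect across v@8): 64 holes -> [(0, 1), (0, 2), (0, 5), (0, 6), (0, 9), (0, 10), (0, 13), (0, 14), (1, 0), (1, 3), (1, 4), (1, 7), (1, 8), (1, 11), (1, 12), (1, 15), (2, 0), (2, 3), (2, 4), (2, 7), (2, 8), (2, 11), (2, 12), (2, 15), (3, 1), (3, 2), (3, 5), (3, 6), (3, 9), (3, 10), (3, 13), (3, 14), (4, 1), (4, 2), (4, 5), (4, 6), (4, 9), (4, 10), (4, 13), (4, 14), (5, 0), (5, 3), (5, 4), (5, 7), (5, 8), (5, 11), (5, 12), (5, 15), (6, 0), (6, 3), (6, 4), (6, 7), (6, 8), (6, 11), (6, 12), (6, 15), (7, 1), (7, 2), (7, 5), (7, 6), (7, 9), (7, 10), (7, 13), (7, 14)]
Holes: [(0, 1), (0, 2), (0, 5), (0, 6), (0, 9), (0, 10), (0, 13), (0, 14), (1, 0), (1, 3), (1, 4), (1, 7), (1, 8), (1, 11), (1, 12), (1, 15), (2, 0), (2, 3), (2, 4), (2, 7), (2, 8), (2, 11), (2, 12), (2, 15), (3, 1), (3, 2), (3, 5), (3, 6), (3, 9), (3, 10), (3, 13), (3, 14), (4, 1), (4, 2), (4, 5), (4, 6), (4, 9), (4, 10), (4, 13), (4, 14), (5, 0), (5, 3), (5, 4), (5, 7), (5, 8), (5, 11), (5, 12), (5, 15), (6, 0), (6, 3), (6, 4), (6, 7), (6, 8), (6, 11), (6, 12), (6, 15), (7, 1), (7, 2), (7, 5), (7, 6), (7, 9), (7, 10), (7, 13), (7, 14)]

Answer: no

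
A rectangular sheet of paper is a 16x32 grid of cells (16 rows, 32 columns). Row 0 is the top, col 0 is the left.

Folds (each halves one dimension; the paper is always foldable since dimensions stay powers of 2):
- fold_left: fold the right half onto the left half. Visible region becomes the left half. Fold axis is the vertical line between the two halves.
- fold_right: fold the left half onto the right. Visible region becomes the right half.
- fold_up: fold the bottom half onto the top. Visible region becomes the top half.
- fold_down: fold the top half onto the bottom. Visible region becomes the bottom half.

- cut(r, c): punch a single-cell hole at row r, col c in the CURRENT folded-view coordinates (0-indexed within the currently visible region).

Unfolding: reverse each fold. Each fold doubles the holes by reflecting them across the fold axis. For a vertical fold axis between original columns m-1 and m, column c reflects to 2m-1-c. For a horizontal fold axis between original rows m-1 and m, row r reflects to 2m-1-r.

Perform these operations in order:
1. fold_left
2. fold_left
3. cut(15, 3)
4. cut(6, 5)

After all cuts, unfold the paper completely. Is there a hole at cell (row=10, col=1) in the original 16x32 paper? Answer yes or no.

Op 1 fold_left: fold axis v@16; visible region now rows[0,16) x cols[0,16) = 16x16
Op 2 fold_left: fold axis v@8; visible region now rows[0,16) x cols[0,8) = 16x8
Op 3 cut(15, 3): punch at orig (15,3); cuts so far [(15, 3)]; region rows[0,16) x cols[0,8) = 16x8
Op 4 cut(6, 5): punch at orig (6,5); cuts so far [(6, 5), (15, 3)]; region rows[0,16) x cols[0,8) = 16x8
Unfold 1 (reflect across v@8): 4 holes -> [(6, 5), (6, 10), (15, 3), (15, 12)]
Unfold 2 (reflect across v@16): 8 holes -> [(6, 5), (6, 10), (6, 21), (6, 26), (15, 3), (15, 12), (15, 19), (15, 28)]
Holes: [(6, 5), (6, 10), (6, 21), (6, 26), (15, 3), (15, 12), (15, 19), (15, 28)]

Answer: no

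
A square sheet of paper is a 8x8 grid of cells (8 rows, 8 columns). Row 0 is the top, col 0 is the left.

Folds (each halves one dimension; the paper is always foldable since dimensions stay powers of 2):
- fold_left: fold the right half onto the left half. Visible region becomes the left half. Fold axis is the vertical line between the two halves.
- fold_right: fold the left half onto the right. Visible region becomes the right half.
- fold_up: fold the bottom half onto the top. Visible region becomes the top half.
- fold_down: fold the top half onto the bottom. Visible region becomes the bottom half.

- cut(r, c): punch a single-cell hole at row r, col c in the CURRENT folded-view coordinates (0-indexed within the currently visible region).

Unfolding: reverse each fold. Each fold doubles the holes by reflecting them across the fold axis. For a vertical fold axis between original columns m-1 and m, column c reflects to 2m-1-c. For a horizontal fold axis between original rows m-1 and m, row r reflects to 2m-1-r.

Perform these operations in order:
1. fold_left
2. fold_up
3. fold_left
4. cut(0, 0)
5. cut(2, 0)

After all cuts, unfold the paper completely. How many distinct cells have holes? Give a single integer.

Op 1 fold_left: fold axis v@4; visible region now rows[0,8) x cols[0,4) = 8x4
Op 2 fold_up: fold axis h@4; visible region now rows[0,4) x cols[0,4) = 4x4
Op 3 fold_left: fold axis v@2; visible region now rows[0,4) x cols[0,2) = 4x2
Op 4 cut(0, 0): punch at orig (0,0); cuts so far [(0, 0)]; region rows[0,4) x cols[0,2) = 4x2
Op 5 cut(2, 0): punch at orig (2,0); cuts so far [(0, 0), (2, 0)]; region rows[0,4) x cols[0,2) = 4x2
Unfold 1 (reflect across v@2): 4 holes -> [(0, 0), (0, 3), (2, 0), (2, 3)]
Unfold 2 (reflect across h@4): 8 holes -> [(0, 0), (0, 3), (2, 0), (2, 3), (5, 0), (5, 3), (7, 0), (7, 3)]
Unfold 3 (reflect across v@4): 16 holes -> [(0, 0), (0, 3), (0, 4), (0, 7), (2, 0), (2, 3), (2, 4), (2, 7), (5, 0), (5, 3), (5, 4), (5, 7), (7, 0), (7, 3), (7, 4), (7, 7)]

Answer: 16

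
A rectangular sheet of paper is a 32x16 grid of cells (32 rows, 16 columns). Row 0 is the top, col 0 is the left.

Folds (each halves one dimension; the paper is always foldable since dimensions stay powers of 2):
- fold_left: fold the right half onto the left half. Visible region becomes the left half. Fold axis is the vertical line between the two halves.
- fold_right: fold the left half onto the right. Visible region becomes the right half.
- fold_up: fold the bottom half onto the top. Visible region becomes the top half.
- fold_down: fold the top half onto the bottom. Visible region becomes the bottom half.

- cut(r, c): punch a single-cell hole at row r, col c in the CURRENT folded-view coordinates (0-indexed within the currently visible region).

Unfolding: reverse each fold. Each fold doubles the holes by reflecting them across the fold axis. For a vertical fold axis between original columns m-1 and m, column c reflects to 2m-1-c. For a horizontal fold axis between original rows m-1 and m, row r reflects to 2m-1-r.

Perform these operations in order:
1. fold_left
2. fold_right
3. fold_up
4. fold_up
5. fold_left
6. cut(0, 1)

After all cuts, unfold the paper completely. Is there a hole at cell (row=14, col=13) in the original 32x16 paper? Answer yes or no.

Answer: no

Derivation:
Op 1 fold_left: fold axis v@8; visible region now rows[0,32) x cols[0,8) = 32x8
Op 2 fold_right: fold axis v@4; visible region now rows[0,32) x cols[4,8) = 32x4
Op 3 fold_up: fold axis h@16; visible region now rows[0,16) x cols[4,8) = 16x4
Op 4 fold_up: fold axis h@8; visible region now rows[0,8) x cols[4,8) = 8x4
Op 5 fold_left: fold axis v@6; visible region now rows[0,8) x cols[4,6) = 8x2
Op 6 cut(0, 1): punch at orig (0,5); cuts so far [(0, 5)]; region rows[0,8) x cols[4,6) = 8x2
Unfold 1 (reflect across v@6): 2 holes -> [(0, 5), (0, 6)]
Unfold 2 (reflect across h@8): 4 holes -> [(0, 5), (0, 6), (15, 5), (15, 6)]
Unfold 3 (reflect across h@16): 8 holes -> [(0, 5), (0, 6), (15, 5), (15, 6), (16, 5), (16, 6), (31, 5), (31, 6)]
Unfold 4 (reflect across v@4): 16 holes -> [(0, 1), (0, 2), (0, 5), (0, 6), (15, 1), (15, 2), (15, 5), (15, 6), (16, 1), (16, 2), (16, 5), (16, 6), (31, 1), (31, 2), (31, 5), (31, 6)]
Unfold 5 (reflect across v@8): 32 holes -> [(0, 1), (0, 2), (0, 5), (0, 6), (0, 9), (0, 10), (0, 13), (0, 14), (15, 1), (15, 2), (15, 5), (15, 6), (15, 9), (15, 10), (15, 13), (15, 14), (16, 1), (16, 2), (16, 5), (16, 6), (16, 9), (16, 10), (16, 13), (16, 14), (31, 1), (31, 2), (31, 5), (31, 6), (31, 9), (31, 10), (31, 13), (31, 14)]
Holes: [(0, 1), (0, 2), (0, 5), (0, 6), (0, 9), (0, 10), (0, 13), (0, 14), (15, 1), (15, 2), (15, 5), (15, 6), (15, 9), (15, 10), (15, 13), (15, 14), (16, 1), (16, 2), (16, 5), (16, 6), (16, 9), (16, 10), (16, 13), (16, 14), (31, 1), (31, 2), (31, 5), (31, 6), (31, 9), (31, 10), (31, 13), (31, 14)]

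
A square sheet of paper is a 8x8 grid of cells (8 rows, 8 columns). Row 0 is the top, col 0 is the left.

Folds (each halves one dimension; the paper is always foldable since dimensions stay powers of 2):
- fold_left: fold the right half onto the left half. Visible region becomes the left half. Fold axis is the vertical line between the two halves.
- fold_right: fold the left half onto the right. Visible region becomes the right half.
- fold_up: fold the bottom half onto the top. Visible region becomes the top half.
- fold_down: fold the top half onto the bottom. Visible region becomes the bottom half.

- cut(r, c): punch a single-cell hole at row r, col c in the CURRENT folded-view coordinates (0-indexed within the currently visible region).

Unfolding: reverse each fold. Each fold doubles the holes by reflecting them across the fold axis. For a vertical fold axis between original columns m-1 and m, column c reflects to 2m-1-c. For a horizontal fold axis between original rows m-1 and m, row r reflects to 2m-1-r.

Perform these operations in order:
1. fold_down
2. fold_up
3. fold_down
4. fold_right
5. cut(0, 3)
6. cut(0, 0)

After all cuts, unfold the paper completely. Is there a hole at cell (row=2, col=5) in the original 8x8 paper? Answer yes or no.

Answer: no

Derivation:
Op 1 fold_down: fold axis h@4; visible region now rows[4,8) x cols[0,8) = 4x8
Op 2 fold_up: fold axis h@6; visible region now rows[4,6) x cols[0,8) = 2x8
Op 3 fold_down: fold axis h@5; visible region now rows[5,6) x cols[0,8) = 1x8
Op 4 fold_right: fold axis v@4; visible region now rows[5,6) x cols[4,8) = 1x4
Op 5 cut(0, 3): punch at orig (5,7); cuts so far [(5, 7)]; region rows[5,6) x cols[4,8) = 1x4
Op 6 cut(0, 0): punch at orig (5,4); cuts so far [(5, 4), (5, 7)]; region rows[5,6) x cols[4,8) = 1x4
Unfold 1 (reflect across v@4): 4 holes -> [(5, 0), (5, 3), (5, 4), (5, 7)]
Unfold 2 (reflect across h@5): 8 holes -> [(4, 0), (4, 3), (4, 4), (4, 7), (5, 0), (5, 3), (5, 4), (5, 7)]
Unfold 3 (reflect across h@6): 16 holes -> [(4, 0), (4, 3), (4, 4), (4, 7), (5, 0), (5, 3), (5, 4), (5, 7), (6, 0), (6, 3), (6, 4), (6, 7), (7, 0), (7, 3), (7, 4), (7, 7)]
Unfold 4 (reflect across h@4): 32 holes -> [(0, 0), (0, 3), (0, 4), (0, 7), (1, 0), (1, 3), (1, 4), (1, 7), (2, 0), (2, 3), (2, 4), (2, 7), (3, 0), (3, 3), (3, 4), (3, 7), (4, 0), (4, 3), (4, 4), (4, 7), (5, 0), (5, 3), (5, 4), (5, 7), (6, 0), (6, 3), (6, 4), (6, 7), (7, 0), (7, 3), (7, 4), (7, 7)]
Holes: [(0, 0), (0, 3), (0, 4), (0, 7), (1, 0), (1, 3), (1, 4), (1, 7), (2, 0), (2, 3), (2, 4), (2, 7), (3, 0), (3, 3), (3, 4), (3, 7), (4, 0), (4, 3), (4, 4), (4, 7), (5, 0), (5, 3), (5, 4), (5, 7), (6, 0), (6, 3), (6, 4), (6, 7), (7, 0), (7, 3), (7, 4), (7, 7)]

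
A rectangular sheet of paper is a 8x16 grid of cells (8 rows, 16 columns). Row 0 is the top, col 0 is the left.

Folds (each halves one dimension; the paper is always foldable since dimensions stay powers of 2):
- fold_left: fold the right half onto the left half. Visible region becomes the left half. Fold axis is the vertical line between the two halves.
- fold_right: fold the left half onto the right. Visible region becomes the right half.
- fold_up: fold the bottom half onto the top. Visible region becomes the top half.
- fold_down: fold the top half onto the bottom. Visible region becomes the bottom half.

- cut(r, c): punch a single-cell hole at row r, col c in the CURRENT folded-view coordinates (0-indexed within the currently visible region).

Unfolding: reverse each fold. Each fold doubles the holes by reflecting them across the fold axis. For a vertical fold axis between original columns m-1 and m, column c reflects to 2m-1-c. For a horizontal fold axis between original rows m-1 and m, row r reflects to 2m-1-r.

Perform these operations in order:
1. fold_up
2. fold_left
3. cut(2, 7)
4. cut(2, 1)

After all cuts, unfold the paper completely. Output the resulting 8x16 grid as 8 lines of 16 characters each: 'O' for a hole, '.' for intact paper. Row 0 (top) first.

Answer: ................
................
.O.....OO.....O.
................
................
.O.....OO.....O.
................
................

Derivation:
Op 1 fold_up: fold axis h@4; visible region now rows[0,4) x cols[0,16) = 4x16
Op 2 fold_left: fold axis v@8; visible region now rows[0,4) x cols[0,8) = 4x8
Op 3 cut(2, 7): punch at orig (2,7); cuts so far [(2, 7)]; region rows[0,4) x cols[0,8) = 4x8
Op 4 cut(2, 1): punch at orig (2,1); cuts so far [(2, 1), (2, 7)]; region rows[0,4) x cols[0,8) = 4x8
Unfold 1 (reflect across v@8): 4 holes -> [(2, 1), (2, 7), (2, 8), (2, 14)]
Unfold 2 (reflect across h@4): 8 holes -> [(2, 1), (2, 7), (2, 8), (2, 14), (5, 1), (5, 7), (5, 8), (5, 14)]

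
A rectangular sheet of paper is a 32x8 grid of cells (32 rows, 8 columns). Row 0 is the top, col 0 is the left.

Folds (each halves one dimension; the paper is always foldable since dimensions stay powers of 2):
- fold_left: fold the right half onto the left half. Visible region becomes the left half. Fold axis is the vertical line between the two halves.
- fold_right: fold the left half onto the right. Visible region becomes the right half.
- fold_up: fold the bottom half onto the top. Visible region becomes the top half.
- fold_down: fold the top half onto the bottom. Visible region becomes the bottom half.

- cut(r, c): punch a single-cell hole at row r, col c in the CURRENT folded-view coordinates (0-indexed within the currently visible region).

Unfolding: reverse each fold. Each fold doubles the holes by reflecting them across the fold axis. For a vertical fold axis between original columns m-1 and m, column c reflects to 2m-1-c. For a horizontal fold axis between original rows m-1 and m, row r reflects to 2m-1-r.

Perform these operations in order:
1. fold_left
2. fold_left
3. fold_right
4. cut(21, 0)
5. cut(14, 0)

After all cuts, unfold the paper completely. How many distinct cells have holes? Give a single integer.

Answer: 16

Derivation:
Op 1 fold_left: fold axis v@4; visible region now rows[0,32) x cols[0,4) = 32x4
Op 2 fold_left: fold axis v@2; visible region now rows[0,32) x cols[0,2) = 32x2
Op 3 fold_right: fold axis v@1; visible region now rows[0,32) x cols[1,2) = 32x1
Op 4 cut(21, 0): punch at orig (21,1); cuts so far [(21, 1)]; region rows[0,32) x cols[1,2) = 32x1
Op 5 cut(14, 0): punch at orig (14,1); cuts so far [(14, 1), (21, 1)]; region rows[0,32) x cols[1,2) = 32x1
Unfold 1 (reflect across v@1): 4 holes -> [(14, 0), (14, 1), (21, 0), (21, 1)]
Unfold 2 (reflect across v@2): 8 holes -> [(14, 0), (14, 1), (14, 2), (14, 3), (21, 0), (21, 1), (21, 2), (21, 3)]
Unfold 3 (reflect across v@4): 16 holes -> [(14, 0), (14, 1), (14, 2), (14, 3), (14, 4), (14, 5), (14, 6), (14, 7), (21, 0), (21, 1), (21, 2), (21, 3), (21, 4), (21, 5), (21, 6), (21, 7)]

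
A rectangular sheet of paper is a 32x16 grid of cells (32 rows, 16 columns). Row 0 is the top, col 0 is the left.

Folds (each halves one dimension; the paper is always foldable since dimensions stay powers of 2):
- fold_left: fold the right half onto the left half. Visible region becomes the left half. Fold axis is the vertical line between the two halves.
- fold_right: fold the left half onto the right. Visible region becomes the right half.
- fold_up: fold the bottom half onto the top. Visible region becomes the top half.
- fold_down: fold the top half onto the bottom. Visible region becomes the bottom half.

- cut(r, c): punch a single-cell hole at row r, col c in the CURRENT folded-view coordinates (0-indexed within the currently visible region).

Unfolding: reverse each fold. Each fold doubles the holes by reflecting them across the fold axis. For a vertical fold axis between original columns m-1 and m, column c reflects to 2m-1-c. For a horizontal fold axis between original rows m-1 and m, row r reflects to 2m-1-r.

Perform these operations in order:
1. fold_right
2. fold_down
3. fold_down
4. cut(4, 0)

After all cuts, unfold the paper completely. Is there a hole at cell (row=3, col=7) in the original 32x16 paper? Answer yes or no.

Answer: yes

Derivation:
Op 1 fold_right: fold axis v@8; visible region now rows[0,32) x cols[8,16) = 32x8
Op 2 fold_down: fold axis h@16; visible region now rows[16,32) x cols[8,16) = 16x8
Op 3 fold_down: fold axis h@24; visible region now rows[24,32) x cols[8,16) = 8x8
Op 4 cut(4, 0): punch at orig (28,8); cuts so far [(28, 8)]; region rows[24,32) x cols[8,16) = 8x8
Unfold 1 (reflect across h@24): 2 holes -> [(19, 8), (28, 8)]
Unfold 2 (reflect across h@16): 4 holes -> [(3, 8), (12, 8), (19, 8), (28, 8)]
Unfold 3 (reflect across v@8): 8 holes -> [(3, 7), (3, 8), (12, 7), (12, 8), (19, 7), (19, 8), (28, 7), (28, 8)]
Holes: [(3, 7), (3, 8), (12, 7), (12, 8), (19, 7), (19, 8), (28, 7), (28, 8)]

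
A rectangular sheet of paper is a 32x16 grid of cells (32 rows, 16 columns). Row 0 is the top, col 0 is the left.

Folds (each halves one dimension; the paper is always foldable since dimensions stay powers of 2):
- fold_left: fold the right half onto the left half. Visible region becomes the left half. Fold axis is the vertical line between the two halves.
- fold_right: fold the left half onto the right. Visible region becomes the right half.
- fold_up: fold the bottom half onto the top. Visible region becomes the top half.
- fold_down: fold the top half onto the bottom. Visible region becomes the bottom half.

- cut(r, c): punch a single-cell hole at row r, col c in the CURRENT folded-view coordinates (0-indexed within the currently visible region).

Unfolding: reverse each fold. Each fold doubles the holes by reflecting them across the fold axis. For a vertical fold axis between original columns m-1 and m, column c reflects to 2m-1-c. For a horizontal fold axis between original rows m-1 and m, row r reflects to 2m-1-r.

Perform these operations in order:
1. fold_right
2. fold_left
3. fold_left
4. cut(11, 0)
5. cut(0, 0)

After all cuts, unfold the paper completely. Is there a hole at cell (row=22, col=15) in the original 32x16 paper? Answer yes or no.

Op 1 fold_right: fold axis v@8; visible region now rows[0,32) x cols[8,16) = 32x8
Op 2 fold_left: fold axis v@12; visible region now rows[0,32) x cols[8,12) = 32x4
Op 3 fold_left: fold axis v@10; visible region now rows[0,32) x cols[8,10) = 32x2
Op 4 cut(11, 0): punch at orig (11,8); cuts so far [(11, 8)]; region rows[0,32) x cols[8,10) = 32x2
Op 5 cut(0, 0): punch at orig (0,8); cuts so far [(0, 8), (11, 8)]; region rows[0,32) x cols[8,10) = 32x2
Unfold 1 (reflect across v@10): 4 holes -> [(0, 8), (0, 11), (11, 8), (11, 11)]
Unfold 2 (reflect across v@12): 8 holes -> [(0, 8), (0, 11), (0, 12), (0, 15), (11, 8), (11, 11), (11, 12), (11, 15)]
Unfold 3 (reflect across v@8): 16 holes -> [(0, 0), (0, 3), (0, 4), (0, 7), (0, 8), (0, 11), (0, 12), (0, 15), (11, 0), (11, 3), (11, 4), (11, 7), (11, 8), (11, 11), (11, 12), (11, 15)]
Holes: [(0, 0), (0, 3), (0, 4), (0, 7), (0, 8), (0, 11), (0, 12), (0, 15), (11, 0), (11, 3), (11, 4), (11, 7), (11, 8), (11, 11), (11, 12), (11, 15)]

Answer: no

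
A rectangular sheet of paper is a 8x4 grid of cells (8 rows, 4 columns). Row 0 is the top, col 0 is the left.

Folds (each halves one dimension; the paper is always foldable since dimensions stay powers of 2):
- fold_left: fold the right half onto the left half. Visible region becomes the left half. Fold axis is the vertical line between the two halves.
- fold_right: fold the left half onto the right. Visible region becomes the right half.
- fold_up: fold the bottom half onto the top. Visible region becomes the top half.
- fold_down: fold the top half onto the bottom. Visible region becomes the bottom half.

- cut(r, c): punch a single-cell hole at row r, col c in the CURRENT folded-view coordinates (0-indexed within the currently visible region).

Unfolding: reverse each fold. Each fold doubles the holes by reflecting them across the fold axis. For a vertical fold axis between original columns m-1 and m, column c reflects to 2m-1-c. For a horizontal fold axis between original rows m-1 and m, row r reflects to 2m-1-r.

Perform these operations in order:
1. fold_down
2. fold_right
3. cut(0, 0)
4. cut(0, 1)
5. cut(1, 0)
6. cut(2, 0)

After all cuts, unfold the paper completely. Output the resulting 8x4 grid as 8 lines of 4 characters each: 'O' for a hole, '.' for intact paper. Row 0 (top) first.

Answer: ....
.OO.
.OO.
OOOO
OOOO
.OO.
.OO.
....

Derivation:
Op 1 fold_down: fold axis h@4; visible region now rows[4,8) x cols[0,4) = 4x4
Op 2 fold_right: fold axis v@2; visible region now rows[4,8) x cols[2,4) = 4x2
Op 3 cut(0, 0): punch at orig (4,2); cuts so far [(4, 2)]; region rows[4,8) x cols[2,4) = 4x2
Op 4 cut(0, 1): punch at orig (4,3); cuts so far [(4, 2), (4, 3)]; region rows[4,8) x cols[2,4) = 4x2
Op 5 cut(1, 0): punch at orig (5,2); cuts so far [(4, 2), (4, 3), (5, 2)]; region rows[4,8) x cols[2,4) = 4x2
Op 6 cut(2, 0): punch at orig (6,2); cuts so far [(4, 2), (4, 3), (5, 2), (6, 2)]; region rows[4,8) x cols[2,4) = 4x2
Unfold 1 (reflect across v@2): 8 holes -> [(4, 0), (4, 1), (4, 2), (4, 3), (5, 1), (5, 2), (6, 1), (6, 2)]
Unfold 2 (reflect across h@4): 16 holes -> [(1, 1), (1, 2), (2, 1), (2, 2), (3, 0), (3, 1), (3, 2), (3, 3), (4, 0), (4, 1), (4, 2), (4, 3), (5, 1), (5, 2), (6, 1), (6, 2)]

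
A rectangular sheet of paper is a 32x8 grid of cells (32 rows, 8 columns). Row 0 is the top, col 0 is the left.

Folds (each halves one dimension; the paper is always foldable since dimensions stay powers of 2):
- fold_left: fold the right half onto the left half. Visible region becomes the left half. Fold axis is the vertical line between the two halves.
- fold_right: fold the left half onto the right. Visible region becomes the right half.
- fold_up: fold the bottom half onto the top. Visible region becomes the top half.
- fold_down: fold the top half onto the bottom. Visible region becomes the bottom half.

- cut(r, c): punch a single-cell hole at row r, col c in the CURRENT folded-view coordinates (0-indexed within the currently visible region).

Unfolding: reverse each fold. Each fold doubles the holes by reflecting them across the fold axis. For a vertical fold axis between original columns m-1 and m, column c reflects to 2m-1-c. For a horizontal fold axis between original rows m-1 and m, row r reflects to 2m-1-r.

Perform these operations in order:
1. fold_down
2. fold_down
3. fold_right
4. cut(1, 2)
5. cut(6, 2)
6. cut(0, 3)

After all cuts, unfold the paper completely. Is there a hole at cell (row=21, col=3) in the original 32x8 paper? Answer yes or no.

Answer: no

Derivation:
Op 1 fold_down: fold axis h@16; visible region now rows[16,32) x cols[0,8) = 16x8
Op 2 fold_down: fold axis h@24; visible region now rows[24,32) x cols[0,8) = 8x8
Op 3 fold_right: fold axis v@4; visible region now rows[24,32) x cols[4,8) = 8x4
Op 4 cut(1, 2): punch at orig (25,6); cuts so far [(25, 6)]; region rows[24,32) x cols[4,8) = 8x4
Op 5 cut(6, 2): punch at orig (30,6); cuts so far [(25, 6), (30, 6)]; region rows[24,32) x cols[4,8) = 8x4
Op 6 cut(0, 3): punch at orig (24,7); cuts so far [(24, 7), (25, 6), (30, 6)]; region rows[24,32) x cols[4,8) = 8x4
Unfold 1 (reflect across v@4): 6 holes -> [(24, 0), (24, 7), (25, 1), (25, 6), (30, 1), (30, 6)]
Unfold 2 (reflect across h@24): 12 holes -> [(17, 1), (17, 6), (22, 1), (22, 6), (23, 0), (23, 7), (24, 0), (24, 7), (25, 1), (25, 6), (30, 1), (30, 6)]
Unfold 3 (reflect across h@16): 24 holes -> [(1, 1), (1, 6), (6, 1), (6, 6), (7, 0), (7, 7), (8, 0), (8, 7), (9, 1), (9, 6), (14, 1), (14, 6), (17, 1), (17, 6), (22, 1), (22, 6), (23, 0), (23, 7), (24, 0), (24, 7), (25, 1), (25, 6), (30, 1), (30, 6)]
Holes: [(1, 1), (1, 6), (6, 1), (6, 6), (7, 0), (7, 7), (8, 0), (8, 7), (9, 1), (9, 6), (14, 1), (14, 6), (17, 1), (17, 6), (22, 1), (22, 6), (23, 0), (23, 7), (24, 0), (24, 7), (25, 1), (25, 6), (30, 1), (30, 6)]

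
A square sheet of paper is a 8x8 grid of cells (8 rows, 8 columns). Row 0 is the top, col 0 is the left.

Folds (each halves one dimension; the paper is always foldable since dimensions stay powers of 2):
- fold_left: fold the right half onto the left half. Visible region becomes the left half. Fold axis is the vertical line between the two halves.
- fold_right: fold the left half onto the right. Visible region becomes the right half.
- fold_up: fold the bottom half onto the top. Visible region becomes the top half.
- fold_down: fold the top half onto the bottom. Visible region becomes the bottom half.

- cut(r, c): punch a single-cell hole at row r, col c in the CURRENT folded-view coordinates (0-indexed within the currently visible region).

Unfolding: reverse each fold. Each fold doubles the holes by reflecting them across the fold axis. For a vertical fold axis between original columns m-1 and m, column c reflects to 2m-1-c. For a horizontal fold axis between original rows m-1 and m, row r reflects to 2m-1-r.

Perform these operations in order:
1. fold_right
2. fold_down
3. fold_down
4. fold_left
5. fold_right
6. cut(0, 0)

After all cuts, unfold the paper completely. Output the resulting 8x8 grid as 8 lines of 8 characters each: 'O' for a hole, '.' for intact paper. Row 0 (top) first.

Answer: ........
OOOOOOOO
OOOOOOOO
........
........
OOOOOOOO
OOOOOOOO
........

Derivation:
Op 1 fold_right: fold axis v@4; visible region now rows[0,8) x cols[4,8) = 8x4
Op 2 fold_down: fold axis h@4; visible region now rows[4,8) x cols[4,8) = 4x4
Op 3 fold_down: fold axis h@6; visible region now rows[6,8) x cols[4,8) = 2x4
Op 4 fold_left: fold axis v@6; visible region now rows[6,8) x cols[4,6) = 2x2
Op 5 fold_right: fold axis v@5; visible region now rows[6,8) x cols[5,6) = 2x1
Op 6 cut(0, 0): punch at orig (6,5); cuts so far [(6, 5)]; region rows[6,8) x cols[5,6) = 2x1
Unfold 1 (reflect across v@5): 2 holes -> [(6, 4), (6, 5)]
Unfold 2 (reflect across v@6): 4 holes -> [(6, 4), (6, 5), (6, 6), (6, 7)]
Unfold 3 (reflect across h@6): 8 holes -> [(5, 4), (5, 5), (5, 6), (5, 7), (6, 4), (6, 5), (6, 6), (6, 7)]
Unfold 4 (reflect across h@4): 16 holes -> [(1, 4), (1, 5), (1, 6), (1, 7), (2, 4), (2, 5), (2, 6), (2, 7), (5, 4), (5, 5), (5, 6), (5, 7), (6, 4), (6, 5), (6, 6), (6, 7)]
Unfold 5 (reflect across v@4): 32 holes -> [(1, 0), (1, 1), (1, 2), (1, 3), (1, 4), (1, 5), (1, 6), (1, 7), (2, 0), (2, 1), (2, 2), (2, 3), (2, 4), (2, 5), (2, 6), (2, 7), (5, 0), (5, 1), (5, 2), (5, 3), (5, 4), (5, 5), (5, 6), (5, 7), (6, 0), (6, 1), (6, 2), (6, 3), (6, 4), (6, 5), (6, 6), (6, 7)]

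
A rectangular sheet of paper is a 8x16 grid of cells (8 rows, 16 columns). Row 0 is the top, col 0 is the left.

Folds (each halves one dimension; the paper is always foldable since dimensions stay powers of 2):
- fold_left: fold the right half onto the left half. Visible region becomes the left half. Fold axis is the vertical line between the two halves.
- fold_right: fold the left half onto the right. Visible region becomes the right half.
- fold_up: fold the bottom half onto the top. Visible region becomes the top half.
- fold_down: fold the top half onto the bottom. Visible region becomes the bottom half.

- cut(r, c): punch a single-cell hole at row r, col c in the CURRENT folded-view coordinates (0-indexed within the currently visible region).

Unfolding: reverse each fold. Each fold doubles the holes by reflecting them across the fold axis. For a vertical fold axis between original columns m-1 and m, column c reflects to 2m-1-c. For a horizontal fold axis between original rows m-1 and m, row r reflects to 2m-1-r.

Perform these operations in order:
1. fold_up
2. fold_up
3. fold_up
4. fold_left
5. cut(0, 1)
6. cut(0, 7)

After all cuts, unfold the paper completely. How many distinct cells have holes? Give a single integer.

Answer: 32

Derivation:
Op 1 fold_up: fold axis h@4; visible region now rows[0,4) x cols[0,16) = 4x16
Op 2 fold_up: fold axis h@2; visible region now rows[0,2) x cols[0,16) = 2x16
Op 3 fold_up: fold axis h@1; visible region now rows[0,1) x cols[0,16) = 1x16
Op 4 fold_left: fold axis v@8; visible region now rows[0,1) x cols[0,8) = 1x8
Op 5 cut(0, 1): punch at orig (0,1); cuts so far [(0, 1)]; region rows[0,1) x cols[0,8) = 1x8
Op 6 cut(0, 7): punch at orig (0,7); cuts so far [(0, 1), (0, 7)]; region rows[0,1) x cols[0,8) = 1x8
Unfold 1 (reflect across v@8): 4 holes -> [(0, 1), (0, 7), (0, 8), (0, 14)]
Unfold 2 (reflect across h@1): 8 holes -> [(0, 1), (0, 7), (0, 8), (0, 14), (1, 1), (1, 7), (1, 8), (1, 14)]
Unfold 3 (reflect across h@2): 16 holes -> [(0, 1), (0, 7), (0, 8), (0, 14), (1, 1), (1, 7), (1, 8), (1, 14), (2, 1), (2, 7), (2, 8), (2, 14), (3, 1), (3, 7), (3, 8), (3, 14)]
Unfold 4 (reflect across h@4): 32 holes -> [(0, 1), (0, 7), (0, 8), (0, 14), (1, 1), (1, 7), (1, 8), (1, 14), (2, 1), (2, 7), (2, 8), (2, 14), (3, 1), (3, 7), (3, 8), (3, 14), (4, 1), (4, 7), (4, 8), (4, 14), (5, 1), (5, 7), (5, 8), (5, 14), (6, 1), (6, 7), (6, 8), (6, 14), (7, 1), (7, 7), (7, 8), (7, 14)]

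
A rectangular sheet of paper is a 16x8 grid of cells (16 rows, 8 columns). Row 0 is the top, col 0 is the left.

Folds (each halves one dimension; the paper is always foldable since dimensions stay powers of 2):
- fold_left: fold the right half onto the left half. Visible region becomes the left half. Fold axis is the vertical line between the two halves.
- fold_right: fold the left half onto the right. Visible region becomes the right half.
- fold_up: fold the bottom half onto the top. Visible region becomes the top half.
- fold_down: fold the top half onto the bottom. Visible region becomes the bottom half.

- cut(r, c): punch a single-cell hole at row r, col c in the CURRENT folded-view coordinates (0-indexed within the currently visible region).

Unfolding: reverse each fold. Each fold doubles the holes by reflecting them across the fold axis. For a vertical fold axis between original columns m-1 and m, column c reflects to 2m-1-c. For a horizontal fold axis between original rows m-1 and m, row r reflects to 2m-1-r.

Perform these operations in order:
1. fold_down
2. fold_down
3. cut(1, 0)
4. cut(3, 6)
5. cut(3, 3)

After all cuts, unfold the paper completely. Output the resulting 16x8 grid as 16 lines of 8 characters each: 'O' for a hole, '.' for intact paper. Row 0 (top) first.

Answer: ...O..O.
........
O.......
........
........
O.......
........
...O..O.
...O..O.
........
O.......
........
........
O.......
........
...O..O.

Derivation:
Op 1 fold_down: fold axis h@8; visible region now rows[8,16) x cols[0,8) = 8x8
Op 2 fold_down: fold axis h@12; visible region now rows[12,16) x cols[0,8) = 4x8
Op 3 cut(1, 0): punch at orig (13,0); cuts so far [(13, 0)]; region rows[12,16) x cols[0,8) = 4x8
Op 4 cut(3, 6): punch at orig (15,6); cuts so far [(13, 0), (15, 6)]; region rows[12,16) x cols[0,8) = 4x8
Op 5 cut(3, 3): punch at orig (15,3); cuts so far [(13, 0), (15, 3), (15, 6)]; region rows[12,16) x cols[0,8) = 4x8
Unfold 1 (reflect across h@12): 6 holes -> [(8, 3), (8, 6), (10, 0), (13, 0), (15, 3), (15, 6)]
Unfold 2 (reflect across h@8): 12 holes -> [(0, 3), (0, 6), (2, 0), (5, 0), (7, 3), (7, 6), (8, 3), (8, 6), (10, 0), (13, 0), (15, 3), (15, 6)]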